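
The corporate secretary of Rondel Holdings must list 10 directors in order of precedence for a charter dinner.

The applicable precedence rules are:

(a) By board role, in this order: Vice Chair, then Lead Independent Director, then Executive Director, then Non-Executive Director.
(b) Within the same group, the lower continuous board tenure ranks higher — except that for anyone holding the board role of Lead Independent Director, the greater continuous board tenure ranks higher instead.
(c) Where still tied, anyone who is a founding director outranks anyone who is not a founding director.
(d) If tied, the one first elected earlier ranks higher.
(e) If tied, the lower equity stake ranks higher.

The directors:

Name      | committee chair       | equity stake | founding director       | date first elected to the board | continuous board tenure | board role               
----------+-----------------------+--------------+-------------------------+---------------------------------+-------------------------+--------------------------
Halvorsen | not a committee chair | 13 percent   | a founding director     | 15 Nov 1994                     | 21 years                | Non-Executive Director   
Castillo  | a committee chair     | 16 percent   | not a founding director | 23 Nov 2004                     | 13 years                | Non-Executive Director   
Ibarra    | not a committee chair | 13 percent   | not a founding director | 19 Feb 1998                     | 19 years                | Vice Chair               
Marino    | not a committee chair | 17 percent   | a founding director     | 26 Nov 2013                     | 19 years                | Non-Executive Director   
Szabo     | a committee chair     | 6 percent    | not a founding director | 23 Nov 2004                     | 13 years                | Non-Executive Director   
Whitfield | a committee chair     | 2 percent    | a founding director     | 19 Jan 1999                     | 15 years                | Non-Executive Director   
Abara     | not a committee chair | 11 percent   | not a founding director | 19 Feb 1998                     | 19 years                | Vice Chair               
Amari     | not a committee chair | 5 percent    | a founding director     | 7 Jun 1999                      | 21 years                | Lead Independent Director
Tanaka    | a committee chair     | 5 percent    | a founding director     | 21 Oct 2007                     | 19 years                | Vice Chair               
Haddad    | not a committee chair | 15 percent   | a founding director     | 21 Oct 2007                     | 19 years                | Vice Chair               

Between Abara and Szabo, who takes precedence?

Abara

By board role: Tanaka, Haddad, Abara and Ibarra (Vice Chair); then Amari (Lead Independent Director); then Szabo, Castillo, Whitfield, Marino and Halvorsen (Non-Executive Director).
Tanaka, Haddad, Abara and Ibarra all have continuous board tenure 19 years, so the next rule applies.
Among Tanaka, Haddad, Abara and Ibarra, a founding director before not a founding director: Tanaka and Haddad (a founding director) before Abara and Ibarra (not a founding director).
Tanaka and Haddad both have date first elected to the board 21 Oct 2007, so the next rule applies.
Among Tanaka and Haddad, by equity stake (lower first): Tanaka (5 percent) before Haddad (15 percent).
Abara and Ibarra both have date first elected to the board 19 Feb 1998, so the next rule applies.
Among Abara and Ibarra, by equity stake (lower first): Abara (11 percent) before Ibarra (13 percent).
Among Szabo, Castillo, Whitfield, Marino and Halvorsen, by continuous board tenure (lower first): Szabo and Castillo (13 years) before Whitfield (15 years) before Marino (19 years) before Halvorsen (21 years).
Szabo and Castillo are each not a founding director, so the next rule applies.
Szabo and Castillo both have date first elected to the board 23 Nov 2004, so the next rule applies.
Among Szabo and Castillo, by equity stake (lower first): Szabo (6 percent) before Castillo (16 percent).
So Abara takes precedence.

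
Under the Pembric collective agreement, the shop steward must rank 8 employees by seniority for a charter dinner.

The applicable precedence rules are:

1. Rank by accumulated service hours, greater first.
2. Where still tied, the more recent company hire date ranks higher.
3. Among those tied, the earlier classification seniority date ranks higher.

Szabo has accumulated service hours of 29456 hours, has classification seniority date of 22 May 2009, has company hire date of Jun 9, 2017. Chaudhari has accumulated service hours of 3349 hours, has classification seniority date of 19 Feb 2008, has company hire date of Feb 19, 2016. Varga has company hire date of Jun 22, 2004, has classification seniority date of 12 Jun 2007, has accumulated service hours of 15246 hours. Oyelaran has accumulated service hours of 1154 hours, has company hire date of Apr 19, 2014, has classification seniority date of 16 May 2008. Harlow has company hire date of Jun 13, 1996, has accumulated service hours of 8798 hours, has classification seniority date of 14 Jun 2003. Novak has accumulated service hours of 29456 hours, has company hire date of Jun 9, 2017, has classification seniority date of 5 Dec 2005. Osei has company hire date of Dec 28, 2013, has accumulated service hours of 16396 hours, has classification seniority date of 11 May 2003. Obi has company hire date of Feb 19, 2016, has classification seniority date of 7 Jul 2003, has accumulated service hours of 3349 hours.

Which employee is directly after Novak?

By accumulated service hours (higher first): Novak and Szabo (both 29456 hours); then Osei (16396 hours); then Varga (15246 hours); then Harlow (8798 hours); then Obi and Chaudhari (both 3349 hours); then Oyelaran (1154 hours).
Novak and Szabo both have company hire date Jun 9, 2017, so the next rule applies.
Among Novak and Szabo, by classification seniority date (earlier first): Novak (5 Dec 2005) before Szabo (22 May 2009).
Obi and Chaudhari both have company hire date Feb 19, 2016, so the next rule applies.
Among Obi and Chaudhari, by classification seniority date (earlier first): Obi (7 Jul 2003) before Chaudhari (19 Feb 2008).
Order: Novak, Szabo, Osei, Varga, Harlow, Obi, Chaudhari, Oyelaran.

Szabo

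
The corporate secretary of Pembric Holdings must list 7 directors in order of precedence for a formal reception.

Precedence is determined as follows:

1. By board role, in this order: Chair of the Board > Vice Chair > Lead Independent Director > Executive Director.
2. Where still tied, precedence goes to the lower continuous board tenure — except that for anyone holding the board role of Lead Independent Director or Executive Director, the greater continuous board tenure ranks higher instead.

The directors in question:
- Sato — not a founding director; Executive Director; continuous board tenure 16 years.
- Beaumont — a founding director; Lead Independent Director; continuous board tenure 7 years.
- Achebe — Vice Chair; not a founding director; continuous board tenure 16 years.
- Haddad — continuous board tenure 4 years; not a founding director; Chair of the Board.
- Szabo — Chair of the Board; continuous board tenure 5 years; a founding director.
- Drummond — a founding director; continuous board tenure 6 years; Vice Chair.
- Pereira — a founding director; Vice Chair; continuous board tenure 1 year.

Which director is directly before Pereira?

Szabo

By board role: Haddad and Szabo (Chair of the Board); then Pereira, Drummond and Achebe (Vice Chair); then Beaumont (Lead Independent Director); then Sato (Executive Director).
Among Haddad and Szabo, by continuous board tenure (lower first): Haddad (4 years) before Szabo (5 years).
Among Pereira, Drummond and Achebe, by continuous board tenure (lower first): Pereira (1 year) before Drummond (6 years) before Achebe (16 years).
Order: Haddad, Szabo, Pereira, Drummond, Achebe, Beaumont, Sato.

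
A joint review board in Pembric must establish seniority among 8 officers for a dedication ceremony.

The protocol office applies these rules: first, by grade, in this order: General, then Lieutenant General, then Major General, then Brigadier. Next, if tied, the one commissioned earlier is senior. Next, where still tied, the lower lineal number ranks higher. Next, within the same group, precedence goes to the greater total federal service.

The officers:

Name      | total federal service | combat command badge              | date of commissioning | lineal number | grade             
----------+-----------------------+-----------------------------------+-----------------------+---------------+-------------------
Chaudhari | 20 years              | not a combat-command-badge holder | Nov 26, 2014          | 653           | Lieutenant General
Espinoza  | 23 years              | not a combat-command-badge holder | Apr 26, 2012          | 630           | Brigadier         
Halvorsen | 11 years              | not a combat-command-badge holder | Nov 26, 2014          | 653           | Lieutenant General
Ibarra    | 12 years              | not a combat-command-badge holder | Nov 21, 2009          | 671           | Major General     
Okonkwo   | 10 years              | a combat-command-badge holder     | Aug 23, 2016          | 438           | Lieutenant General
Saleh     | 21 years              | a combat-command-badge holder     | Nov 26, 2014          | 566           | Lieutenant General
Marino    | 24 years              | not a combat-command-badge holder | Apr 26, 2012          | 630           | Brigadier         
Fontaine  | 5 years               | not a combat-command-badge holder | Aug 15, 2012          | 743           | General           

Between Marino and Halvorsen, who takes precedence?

Halvorsen

By grade: Fontaine (General); then Saleh, Chaudhari, Halvorsen and Okonkwo (Lieutenant General); then Ibarra (Major General); then Marino and Espinoza (Brigadier).
Among Saleh, Chaudhari, Halvorsen and Okonkwo, by date of commissioning (earlier first): Saleh, Chaudhari and Halvorsen (Nov 26, 2014) before Okonkwo (Aug 23, 2016).
Among Saleh, Chaudhari and Halvorsen, by lineal number (lower first): Saleh (566) before Chaudhari and Halvorsen (653).
Among Chaudhari and Halvorsen, by total federal service (higher first): Chaudhari (20 years) before Halvorsen (11 years).
Marino and Espinoza both have date of commissioning Apr 26, 2012, so the next rule applies.
Marino and Espinoza both have lineal number 630, so the next rule applies.
Among Marino and Espinoza, by total federal service (higher first): Marino (24 years) before Espinoza (23 years).
So Halvorsen takes precedence.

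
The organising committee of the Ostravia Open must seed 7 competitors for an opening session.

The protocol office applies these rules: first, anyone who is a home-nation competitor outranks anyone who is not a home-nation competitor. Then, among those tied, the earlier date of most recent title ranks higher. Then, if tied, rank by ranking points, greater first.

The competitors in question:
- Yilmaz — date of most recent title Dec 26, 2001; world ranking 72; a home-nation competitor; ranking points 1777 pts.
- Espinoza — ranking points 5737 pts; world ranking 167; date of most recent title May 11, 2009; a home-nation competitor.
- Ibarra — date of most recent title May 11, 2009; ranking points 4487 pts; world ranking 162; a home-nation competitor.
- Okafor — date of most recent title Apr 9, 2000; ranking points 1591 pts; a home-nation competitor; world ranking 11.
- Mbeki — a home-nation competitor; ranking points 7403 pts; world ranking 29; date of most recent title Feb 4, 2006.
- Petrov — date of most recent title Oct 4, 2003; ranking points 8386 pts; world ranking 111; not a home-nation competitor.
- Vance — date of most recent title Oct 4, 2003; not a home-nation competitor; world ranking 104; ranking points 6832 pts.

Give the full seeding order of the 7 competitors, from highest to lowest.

Okafor, Yilmaz, Mbeki, Espinoza, Ibarra, Petrov, Vance

By the first rule: Okafor, Yilmaz, Mbeki, Espinoza and Ibarra (each a home-nation competitor); then Petrov and Vance (both not a home-nation competitor).
Among Okafor, Yilmaz, Mbeki, Espinoza and Ibarra, by date of most recent title (earlier first): Okafor (Apr 9, 2000) before Yilmaz (Dec 26, 2001) before Mbeki (Feb 4, 2006) before Espinoza and Ibarra (May 11, 2009).
Among Espinoza and Ibarra, by ranking points (higher first): Espinoza (5737 pts) before Ibarra (4487 pts).
Petrov and Vance both have date of most recent title Oct 4, 2003, so the next rule applies.
Among Petrov and Vance, by ranking points (higher first): Petrov (8386 pts) before Vance (6832 pts).
Full order: Okafor, Yilmaz, Mbeki, Espinoza, Ibarra, Petrov, Vance.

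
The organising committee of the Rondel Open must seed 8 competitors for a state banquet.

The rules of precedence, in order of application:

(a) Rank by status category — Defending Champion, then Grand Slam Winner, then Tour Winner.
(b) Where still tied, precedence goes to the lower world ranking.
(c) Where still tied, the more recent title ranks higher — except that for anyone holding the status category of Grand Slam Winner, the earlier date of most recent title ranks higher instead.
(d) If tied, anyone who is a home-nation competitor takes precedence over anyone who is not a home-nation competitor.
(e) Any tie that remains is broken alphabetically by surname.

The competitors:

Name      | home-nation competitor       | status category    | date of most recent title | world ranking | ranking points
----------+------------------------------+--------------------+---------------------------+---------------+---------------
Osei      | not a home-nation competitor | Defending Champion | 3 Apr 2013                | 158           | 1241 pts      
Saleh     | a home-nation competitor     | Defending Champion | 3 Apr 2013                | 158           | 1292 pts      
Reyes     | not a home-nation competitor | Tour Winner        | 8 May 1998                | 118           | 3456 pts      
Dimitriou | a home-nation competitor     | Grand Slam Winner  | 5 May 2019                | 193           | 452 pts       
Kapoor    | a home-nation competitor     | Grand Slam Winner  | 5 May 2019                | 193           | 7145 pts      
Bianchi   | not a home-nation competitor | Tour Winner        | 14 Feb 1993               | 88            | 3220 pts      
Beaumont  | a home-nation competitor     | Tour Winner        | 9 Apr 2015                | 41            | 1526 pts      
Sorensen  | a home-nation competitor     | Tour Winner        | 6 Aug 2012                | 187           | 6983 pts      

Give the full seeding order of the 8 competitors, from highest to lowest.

Saleh, Osei, Dimitriou, Kapoor, Beaumont, Bianchi, Reyes, Sorensen

By status category: Saleh and Osei (Defending Champion); then Dimitriou and Kapoor (Grand Slam Winner); then Beaumont, Bianchi, Reyes and Sorensen (Tour Winner).
Saleh and Osei both have world ranking 158, so the next rule applies.
Saleh and Osei both have date of most recent title 3 Apr 2013, so the next rule applies.
Among Saleh and Osei, a home-nation competitor before not a home-nation competitor: Saleh (a home-nation competitor) before Osei (not a home-nation competitor).
Dimitriou and Kapoor both have world ranking 193, so the next rule applies.
Dimitriou and Kapoor both have date of most recent title 5 May 2019, so the next rule applies.
Dimitriou and Kapoor are each a home-nation competitor, so the next rule applies.
Among Dimitriou and Kapoor, alphabetically by surname: Dimitriou before Kapoor.
Among Beaumont, Bianchi, Reyes and Sorensen, by world ranking (lower first): Beaumont (41) before Bianchi (88) before Reyes (118) before Sorensen (187).
Full order: Saleh, Osei, Dimitriou, Kapoor, Beaumont, Bianchi, Reyes, Sorensen.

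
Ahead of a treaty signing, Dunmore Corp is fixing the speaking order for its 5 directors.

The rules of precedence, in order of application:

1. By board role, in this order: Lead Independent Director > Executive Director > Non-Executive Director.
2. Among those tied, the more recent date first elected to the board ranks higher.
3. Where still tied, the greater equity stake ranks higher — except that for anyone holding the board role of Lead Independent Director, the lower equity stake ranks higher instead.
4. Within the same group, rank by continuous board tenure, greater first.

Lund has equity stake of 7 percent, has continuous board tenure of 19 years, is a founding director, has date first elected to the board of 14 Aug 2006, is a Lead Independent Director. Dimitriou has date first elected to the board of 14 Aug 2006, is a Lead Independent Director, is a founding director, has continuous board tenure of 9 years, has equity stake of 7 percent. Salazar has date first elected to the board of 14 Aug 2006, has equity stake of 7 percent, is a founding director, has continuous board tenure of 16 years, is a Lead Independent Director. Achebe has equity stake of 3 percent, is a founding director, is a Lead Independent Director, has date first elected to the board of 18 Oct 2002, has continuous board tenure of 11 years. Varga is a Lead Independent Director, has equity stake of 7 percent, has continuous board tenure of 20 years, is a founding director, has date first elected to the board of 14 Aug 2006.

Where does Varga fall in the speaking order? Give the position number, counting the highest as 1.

1

By board role: Varga, Lund, Salazar, Dimitriou and Achebe (Lead Independent Director).
Among Varga, Lund, Salazar, Dimitriou and Achebe, by date first elected to the board (later first): Varga, Lund, Salazar and Dimitriou (14 Aug 2006) before Achebe (18 Oct 2002).
Varga, Lund, Salazar and Dimitriou all have equity stake 7 percent, so the next rule applies.
Among Varga, Lund, Salazar and Dimitriou, by continuous board tenure (higher first): Varga (20 years) before Lund (19 years) before Salazar (16 years) before Dimitriou (9 years).
Order: Varga, Lund, Salazar, Dimitriou, Achebe. So position 1.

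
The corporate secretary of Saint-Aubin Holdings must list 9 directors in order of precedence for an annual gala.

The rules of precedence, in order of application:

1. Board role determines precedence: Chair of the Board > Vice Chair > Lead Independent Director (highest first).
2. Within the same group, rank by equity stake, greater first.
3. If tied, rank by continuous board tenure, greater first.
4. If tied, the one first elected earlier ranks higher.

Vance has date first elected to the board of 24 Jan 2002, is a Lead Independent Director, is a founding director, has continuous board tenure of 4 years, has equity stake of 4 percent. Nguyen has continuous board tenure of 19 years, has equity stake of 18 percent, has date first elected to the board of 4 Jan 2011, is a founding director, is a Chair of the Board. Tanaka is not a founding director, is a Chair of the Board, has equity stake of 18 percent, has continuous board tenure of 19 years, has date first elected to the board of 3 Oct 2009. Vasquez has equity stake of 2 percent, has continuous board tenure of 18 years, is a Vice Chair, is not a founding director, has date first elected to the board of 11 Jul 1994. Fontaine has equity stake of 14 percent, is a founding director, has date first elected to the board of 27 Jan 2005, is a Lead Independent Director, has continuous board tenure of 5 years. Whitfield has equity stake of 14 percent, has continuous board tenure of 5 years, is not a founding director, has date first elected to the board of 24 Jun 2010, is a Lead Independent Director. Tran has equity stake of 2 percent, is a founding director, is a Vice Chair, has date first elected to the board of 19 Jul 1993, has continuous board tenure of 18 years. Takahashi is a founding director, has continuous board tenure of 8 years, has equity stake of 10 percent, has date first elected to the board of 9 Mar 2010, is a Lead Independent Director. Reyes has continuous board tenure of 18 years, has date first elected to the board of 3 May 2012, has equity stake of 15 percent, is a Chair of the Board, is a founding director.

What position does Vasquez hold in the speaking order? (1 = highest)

By board role: Tanaka, Nguyen and Reyes (Chair of the Board); then Tran and Vasquez (Vice Chair); then Fontaine, Whitfield, Takahashi and Vance (Lead Independent Director).
Among Tanaka, Nguyen and Reyes, by equity stake (higher first): Tanaka and Nguyen (18 percent) before Reyes (15 percent).
Tanaka and Nguyen both have continuous board tenure 19 years, so the next rule applies.
Among Tanaka and Nguyen, by date first elected to the board (earlier first): Tanaka (3 Oct 2009) before Nguyen (4 Jan 2011).
Tran and Vasquez both have equity stake 2 percent, so the next rule applies.
Tran and Vasquez both have continuous board tenure 18 years, so the next rule applies.
Among Tran and Vasquez, by date first elected to the board (earlier first): Tran (19 Jul 1993) before Vasquez (11 Jul 1994).
Among Fontaine, Whitfield, Takahashi and Vance, by equity stake (higher first): Fontaine and Whitfield (14 percent) before Takahashi (10 percent) before Vance (4 percent).
Fontaine and Whitfield both have continuous board tenure 5 years, so the next rule applies.
Among Fontaine and Whitfield, by date first elected to the board (earlier first): Fontaine (27 Jan 2005) before Whitfield (24 Jun 2010).
Order: Tanaka, Nguyen, Reyes, Tran, Vasquez, Fontaine, Whitfield, Takahashi, Vance. So position 5.

5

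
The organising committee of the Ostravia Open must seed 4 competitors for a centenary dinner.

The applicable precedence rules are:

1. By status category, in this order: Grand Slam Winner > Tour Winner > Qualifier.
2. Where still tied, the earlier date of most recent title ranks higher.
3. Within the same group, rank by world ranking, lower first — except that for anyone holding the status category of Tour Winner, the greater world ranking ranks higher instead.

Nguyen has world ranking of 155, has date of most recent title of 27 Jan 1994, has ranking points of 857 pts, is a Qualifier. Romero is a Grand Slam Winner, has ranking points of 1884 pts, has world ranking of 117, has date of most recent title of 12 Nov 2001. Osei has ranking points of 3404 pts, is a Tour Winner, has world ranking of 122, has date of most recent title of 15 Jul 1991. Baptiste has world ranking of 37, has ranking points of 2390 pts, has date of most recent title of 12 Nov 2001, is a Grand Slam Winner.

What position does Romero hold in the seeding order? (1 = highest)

2

By status category: Baptiste and Romero (Grand Slam Winner); then Osei (Tour Winner); then Nguyen (Qualifier).
Baptiste and Romero both have date of most recent title 12 Nov 2001, so the next rule applies.
Among Baptiste and Romero, by world ranking (lower first): Baptiste (37) before Romero (117).
Order: Baptiste, Romero, Osei, Nguyen. So position 2.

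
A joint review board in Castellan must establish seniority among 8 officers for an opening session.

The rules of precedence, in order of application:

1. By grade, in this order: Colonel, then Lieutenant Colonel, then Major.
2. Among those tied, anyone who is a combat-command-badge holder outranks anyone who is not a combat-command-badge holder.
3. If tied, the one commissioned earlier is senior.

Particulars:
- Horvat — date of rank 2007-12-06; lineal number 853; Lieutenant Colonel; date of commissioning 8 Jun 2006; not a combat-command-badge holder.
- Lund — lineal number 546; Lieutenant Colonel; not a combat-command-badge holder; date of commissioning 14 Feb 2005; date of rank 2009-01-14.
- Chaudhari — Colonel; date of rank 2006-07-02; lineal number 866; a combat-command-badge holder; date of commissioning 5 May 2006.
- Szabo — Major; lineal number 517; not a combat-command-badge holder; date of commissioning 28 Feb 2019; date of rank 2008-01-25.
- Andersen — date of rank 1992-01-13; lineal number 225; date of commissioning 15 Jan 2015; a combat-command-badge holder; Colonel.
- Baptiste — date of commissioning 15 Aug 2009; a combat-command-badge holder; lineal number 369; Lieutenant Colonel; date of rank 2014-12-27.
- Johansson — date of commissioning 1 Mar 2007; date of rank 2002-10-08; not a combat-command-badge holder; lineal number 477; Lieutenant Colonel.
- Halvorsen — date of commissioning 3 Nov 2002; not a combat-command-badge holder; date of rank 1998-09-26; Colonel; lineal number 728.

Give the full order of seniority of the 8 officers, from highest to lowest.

By grade: Chaudhari, Andersen and Halvorsen (Colonel); then Baptiste, Lund, Horvat and Johansson (Lieutenant Colonel); then Szabo (Major).
Among Chaudhari, Andersen and Halvorsen, a combat-command-badge holder before not a combat-command-badge holder: Chaudhari and Andersen (a combat-command-badge holder) before Halvorsen (not a combat-command-badge holder).
Among Chaudhari and Andersen, by date of commissioning (earlier first): Chaudhari (5 May 2006) before Andersen (15 Jan 2015).
Among Baptiste, Lund, Horvat and Johansson, a combat-command-badge holder before not a combat-command-badge holder: Baptiste (a combat-command-badge holder) before Lund, Horvat and Johansson (not a combat-command-badge holder).
Among Lund, Horvat and Johansson, by date of commissioning (earlier first): Lund (14 Feb 2005) before Horvat (8 Jun 2006) before Johansson (1 Mar 2007).
Full order: Chaudhari, Andersen, Halvorsen, Baptiste, Lund, Horvat, Johansson, Szabo.

Chaudhari, Andersen, Halvorsen, Baptiste, Lund, Horvat, Johansson, Szabo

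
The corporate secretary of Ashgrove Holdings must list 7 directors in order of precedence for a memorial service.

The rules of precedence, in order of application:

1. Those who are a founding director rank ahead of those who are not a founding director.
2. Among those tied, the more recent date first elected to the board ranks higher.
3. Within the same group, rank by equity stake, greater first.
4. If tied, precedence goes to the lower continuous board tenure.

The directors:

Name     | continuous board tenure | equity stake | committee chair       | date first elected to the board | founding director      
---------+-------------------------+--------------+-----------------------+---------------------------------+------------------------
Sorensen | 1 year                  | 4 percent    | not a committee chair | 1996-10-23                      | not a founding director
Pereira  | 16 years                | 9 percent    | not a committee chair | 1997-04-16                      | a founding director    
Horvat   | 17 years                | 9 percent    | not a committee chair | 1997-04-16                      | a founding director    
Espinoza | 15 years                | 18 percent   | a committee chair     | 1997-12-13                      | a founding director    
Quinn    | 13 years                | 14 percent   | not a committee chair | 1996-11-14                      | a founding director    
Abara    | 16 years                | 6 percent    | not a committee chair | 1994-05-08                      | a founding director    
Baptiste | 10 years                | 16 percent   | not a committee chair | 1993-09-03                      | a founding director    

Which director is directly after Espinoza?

Pereira

By the first rule: Espinoza, Pereira, Horvat, Quinn, Abara and Baptiste (each a founding director); then Sorensen (not a founding director).
Among Espinoza, Pereira, Horvat, Quinn, Abara and Baptiste, by date first elected to the board (later first): Espinoza (1997-12-13) before Pereira and Horvat (1997-04-16) before Quinn (1996-11-14) before Abara (1994-05-08) before Baptiste (1993-09-03).
Pereira and Horvat both have equity stake 9 percent, so the next rule applies.
Among Pereira and Horvat, by continuous board tenure (lower first): Pereira (16 years) before Horvat (17 years).
Order: Espinoza, Pereira, Horvat, Quinn, Abara, Baptiste, Sorensen.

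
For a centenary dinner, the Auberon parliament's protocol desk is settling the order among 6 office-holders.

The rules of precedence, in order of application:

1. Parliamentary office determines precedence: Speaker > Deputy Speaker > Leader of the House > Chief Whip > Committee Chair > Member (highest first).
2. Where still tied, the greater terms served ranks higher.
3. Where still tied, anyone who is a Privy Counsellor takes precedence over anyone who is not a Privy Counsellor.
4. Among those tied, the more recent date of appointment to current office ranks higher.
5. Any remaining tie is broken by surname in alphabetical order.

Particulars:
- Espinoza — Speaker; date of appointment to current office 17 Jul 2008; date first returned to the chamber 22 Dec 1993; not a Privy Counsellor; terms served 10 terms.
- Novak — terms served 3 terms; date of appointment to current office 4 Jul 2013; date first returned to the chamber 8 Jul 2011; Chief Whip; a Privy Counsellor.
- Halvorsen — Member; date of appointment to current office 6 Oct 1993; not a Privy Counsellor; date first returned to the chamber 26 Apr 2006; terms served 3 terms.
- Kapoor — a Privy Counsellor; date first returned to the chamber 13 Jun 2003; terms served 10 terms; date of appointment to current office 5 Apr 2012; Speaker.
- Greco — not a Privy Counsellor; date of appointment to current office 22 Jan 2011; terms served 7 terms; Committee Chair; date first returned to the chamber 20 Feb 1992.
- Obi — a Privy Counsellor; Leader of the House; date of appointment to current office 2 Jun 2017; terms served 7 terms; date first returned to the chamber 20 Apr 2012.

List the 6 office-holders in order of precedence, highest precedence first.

By parliamentary office: Kapoor and Espinoza (Speaker); then Obi (Leader of the House); then Novak (Chief Whip); then Greco (Committee Chair); then Halvorsen (Member).
Kapoor and Espinoza both have terms served 10 terms, so the next rule applies.
Among Kapoor and Espinoza, a Privy Counsellor before not a Privy Counsellor: Kapoor (a Privy Counsellor) before Espinoza (not a Privy Counsellor).
Full order: Kapoor, Espinoza, Obi, Novak, Greco, Halvorsen.

Kapoor, Espinoza, Obi, Novak, Greco, Halvorsen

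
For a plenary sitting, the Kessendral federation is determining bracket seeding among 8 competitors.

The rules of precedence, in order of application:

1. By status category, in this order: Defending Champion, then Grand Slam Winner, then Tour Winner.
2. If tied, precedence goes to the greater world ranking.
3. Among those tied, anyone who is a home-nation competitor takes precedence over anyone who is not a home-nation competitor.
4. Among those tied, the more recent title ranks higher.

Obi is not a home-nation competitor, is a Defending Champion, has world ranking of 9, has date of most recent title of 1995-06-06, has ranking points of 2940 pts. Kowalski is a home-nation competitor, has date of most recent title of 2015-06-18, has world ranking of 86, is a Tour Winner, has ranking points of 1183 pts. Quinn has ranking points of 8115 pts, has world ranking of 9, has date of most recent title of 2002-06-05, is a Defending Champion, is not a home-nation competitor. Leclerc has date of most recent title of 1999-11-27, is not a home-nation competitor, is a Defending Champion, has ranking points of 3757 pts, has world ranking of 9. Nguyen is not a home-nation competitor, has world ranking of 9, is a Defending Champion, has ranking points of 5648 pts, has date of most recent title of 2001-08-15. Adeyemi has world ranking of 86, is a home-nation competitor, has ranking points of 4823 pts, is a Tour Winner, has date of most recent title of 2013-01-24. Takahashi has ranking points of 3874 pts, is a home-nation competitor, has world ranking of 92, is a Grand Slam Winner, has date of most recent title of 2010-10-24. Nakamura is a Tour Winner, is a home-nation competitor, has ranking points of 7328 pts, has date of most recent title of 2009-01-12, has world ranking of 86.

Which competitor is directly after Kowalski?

By status category: Quinn, Nguyen, Leclerc and Obi (Defending Champion); then Takahashi (Grand Slam Winner); then Kowalski, Adeyemi and Nakamura (Tour Winner).
Quinn, Nguyen, Leclerc and Obi all have world ranking 9, so the next rule applies.
Quinn, Nguyen, Leclerc and Obi are each not a home-nation competitor, so the next rule applies.
Among Quinn, Nguyen, Leclerc and Obi, by date of most recent title (later first): Quinn (2002-06-05) before Nguyen (2001-08-15) before Leclerc (1999-11-27) before Obi (1995-06-06).
Kowalski, Adeyemi and Nakamura all have world ranking 86, so the next rule applies.
Kowalski, Adeyemi and Nakamura are each a home-nation competitor, so the next rule applies.
Among Kowalski, Adeyemi and Nakamura, by date of most recent title (later first): Kowalski (2015-06-18) before Adeyemi (2013-01-24) before Nakamura (2009-01-12).
Order: Quinn, Nguyen, Leclerc, Obi, Takahashi, Kowalski, Adeyemi, Nakamura.

Adeyemi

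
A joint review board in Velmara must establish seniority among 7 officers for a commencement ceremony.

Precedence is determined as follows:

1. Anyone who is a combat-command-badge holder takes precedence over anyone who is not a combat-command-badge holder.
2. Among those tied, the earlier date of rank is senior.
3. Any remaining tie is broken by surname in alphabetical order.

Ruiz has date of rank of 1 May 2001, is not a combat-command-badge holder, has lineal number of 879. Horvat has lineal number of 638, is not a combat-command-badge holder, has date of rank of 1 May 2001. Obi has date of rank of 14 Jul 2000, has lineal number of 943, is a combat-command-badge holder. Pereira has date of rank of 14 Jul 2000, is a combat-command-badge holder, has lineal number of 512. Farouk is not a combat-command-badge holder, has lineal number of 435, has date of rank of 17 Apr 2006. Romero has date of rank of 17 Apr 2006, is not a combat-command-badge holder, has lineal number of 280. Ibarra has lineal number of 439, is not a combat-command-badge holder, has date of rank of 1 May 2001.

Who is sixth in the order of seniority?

By the first rule: Obi and Pereira (both a combat-command-badge holder); then Horvat, Ibarra, Ruiz, Farouk and Romero (each not a combat-command-badge holder).
Obi and Pereira both have date of rank 14 Jul 2000, so the next rule applies.
Among Obi and Pereira, alphabetically by surname: Obi before Pereira.
Among Horvat, Ibarra, Ruiz, Farouk and Romero, by date of rank (earlier first): Horvat, Ibarra and Ruiz (1 May 2001) before Farouk and Romero (17 Apr 2006).
Among Horvat, Ibarra and Ruiz, alphabetically by surname: Horvat before Ibarra before Ruiz.
Among Farouk and Romero, alphabetically by surname: Farouk before Romero.
Order: Obi, Pereira, Horvat, Ibarra, Ruiz, Farouk, Romero.

Farouk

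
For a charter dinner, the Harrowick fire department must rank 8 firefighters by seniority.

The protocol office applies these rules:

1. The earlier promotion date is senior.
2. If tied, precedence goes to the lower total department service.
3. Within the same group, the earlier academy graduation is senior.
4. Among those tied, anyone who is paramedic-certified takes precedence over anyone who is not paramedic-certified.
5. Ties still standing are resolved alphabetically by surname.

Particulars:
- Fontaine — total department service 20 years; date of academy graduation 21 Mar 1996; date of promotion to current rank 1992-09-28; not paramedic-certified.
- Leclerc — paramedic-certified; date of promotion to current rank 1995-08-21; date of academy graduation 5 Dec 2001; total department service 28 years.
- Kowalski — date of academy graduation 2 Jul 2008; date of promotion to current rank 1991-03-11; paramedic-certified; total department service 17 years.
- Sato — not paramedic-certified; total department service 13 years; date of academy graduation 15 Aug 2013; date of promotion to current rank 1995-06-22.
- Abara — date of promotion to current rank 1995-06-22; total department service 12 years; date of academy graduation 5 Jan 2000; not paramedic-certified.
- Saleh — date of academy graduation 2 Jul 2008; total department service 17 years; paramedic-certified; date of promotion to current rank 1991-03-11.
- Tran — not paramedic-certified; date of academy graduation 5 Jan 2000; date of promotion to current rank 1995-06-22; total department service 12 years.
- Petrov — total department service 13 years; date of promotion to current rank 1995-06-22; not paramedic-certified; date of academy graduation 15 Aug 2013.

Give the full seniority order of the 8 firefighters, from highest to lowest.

By date of promotion to current rank (earlier first): Kowalski and Saleh (both 1991-03-11); then Fontaine (1992-09-28); then Abara, Tran, Petrov and Sato (each 1995-06-22); then Leclerc (1995-08-21).
Kowalski and Saleh both have total department service 17 years, so the next rule applies.
Kowalski and Saleh both have date of academy graduation 2 Jul 2008, so the next rule applies.
Kowalski and Saleh are each paramedic-certified, so the next rule applies.
Among Kowalski and Saleh, alphabetically by surname: Kowalski before Saleh.
Among Abara, Tran, Petrov and Sato, by total department service (lower first): Abara and Tran (12 years) before Petrov and Sato (13 years).
Abara and Tran both have date of academy graduation 5 Jan 2000, so the next rule applies.
Abara and Tran are each not paramedic-certified, so the next rule applies.
Among Abara and Tran, alphabetically by surname: Abara before Tran.
Petrov and Sato both have date of academy graduation 15 Aug 2013, so the next rule applies.
Petrov and Sato are each not paramedic-certified, so the next rule applies.
Among Petrov and Sato, alphabetically by surname: Petrov before Sato.
Full order: Kowalski, Saleh, Fontaine, Abara, Tran, Petrov, Sato, Leclerc.

Kowalski, Saleh, Fontaine, Abara, Tran, Petrov, Sato, Leclerc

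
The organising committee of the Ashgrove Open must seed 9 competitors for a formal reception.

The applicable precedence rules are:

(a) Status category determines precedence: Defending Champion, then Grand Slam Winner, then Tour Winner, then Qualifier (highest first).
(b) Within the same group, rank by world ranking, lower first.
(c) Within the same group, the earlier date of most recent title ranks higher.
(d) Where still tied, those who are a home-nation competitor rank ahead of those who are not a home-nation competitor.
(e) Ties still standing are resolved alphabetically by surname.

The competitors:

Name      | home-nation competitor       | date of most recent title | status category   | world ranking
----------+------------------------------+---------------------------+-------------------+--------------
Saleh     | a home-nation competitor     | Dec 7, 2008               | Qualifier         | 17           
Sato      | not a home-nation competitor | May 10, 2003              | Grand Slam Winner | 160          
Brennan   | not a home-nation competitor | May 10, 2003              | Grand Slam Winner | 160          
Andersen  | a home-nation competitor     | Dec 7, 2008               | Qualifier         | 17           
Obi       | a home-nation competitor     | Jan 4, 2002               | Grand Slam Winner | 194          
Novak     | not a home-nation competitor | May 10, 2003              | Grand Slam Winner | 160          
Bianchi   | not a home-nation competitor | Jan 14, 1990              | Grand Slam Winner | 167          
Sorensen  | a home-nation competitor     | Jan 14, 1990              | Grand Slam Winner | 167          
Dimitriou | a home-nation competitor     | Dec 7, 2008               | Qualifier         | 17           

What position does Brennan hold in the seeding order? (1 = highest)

By status category: Brennan, Novak, Sato, Sorensen, Bianchi and Obi (Grand Slam Winner); then Andersen, Dimitriou and Saleh (Qualifier).
Among Brennan, Novak, Sato, Sorensen, Bianchi and Obi, by world ranking (lower first): Brennan, Novak and Sato (160) before Sorensen and Bianchi (167) before Obi (194).
Brennan, Novak and Sato all have date of most recent title May 10, 2003, so the next rule applies.
Brennan, Novak and Sato are each not a home-nation competitor, so the next rule applies.
Among Brennan, Novak and Sato, alphabetically by surname: Brennan before Novak before Sato.
Sorensen and Bianchi both have date of most recent title Jan 14, 1990, so the next rule applies.
Among Sorensen and Bianchi, a home-nation competitor before not a home-nation competitor: Sorensen (a home-nation competitor) before Bianchi (not a home-nation competitor).
Andersen, Dimitriou and Saleh all have world ranking 17, so the next rule applies.
Andersen, Dimitriou and Saleh all have date of most recent title Dec 7, 2008, so the next rule applies.
Andersen, Dimitriou and Saleh are each a home-nation competitor, so the next rule applies.
Among Andersen, Dimitriou and Saleh, alphabetically by surname: Andersen before Dimitriou before Saleh.
Order: Brennan, Novak, Sato, Sorensen, Bianchi, Obi, Andersen, Dimitriou, Saleh. So position 1.

1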